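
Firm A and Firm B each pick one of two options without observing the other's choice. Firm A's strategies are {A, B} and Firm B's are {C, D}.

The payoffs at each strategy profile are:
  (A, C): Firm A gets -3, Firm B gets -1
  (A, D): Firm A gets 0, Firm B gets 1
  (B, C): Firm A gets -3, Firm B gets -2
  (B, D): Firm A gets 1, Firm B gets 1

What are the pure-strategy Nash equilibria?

(B, D)

(A, C): Firm B prefers D (1 > -1) — not an equilibrium.
(A, D): Firm A prefers B (1 > 0) — not an equilibrium.
(B, C): Firm B prefers D (1 > -2) — not an equilibrium.
(B, D): Firm A gets 1 ≥ 0 from A, and Firm B gets 1 ≥ -2 from C — Nash equilibrium.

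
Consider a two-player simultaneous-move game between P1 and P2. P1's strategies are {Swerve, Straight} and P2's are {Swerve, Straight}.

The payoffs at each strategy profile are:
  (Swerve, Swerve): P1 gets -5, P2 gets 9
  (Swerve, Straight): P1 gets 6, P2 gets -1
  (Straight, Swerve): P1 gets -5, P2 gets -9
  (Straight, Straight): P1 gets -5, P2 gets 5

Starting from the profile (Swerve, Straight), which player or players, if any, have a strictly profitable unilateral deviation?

P2

P1 at (Swerve, Straight) earns 6; deviating to Straight yields -5 — not better.
P2 earns -1; deviating to Swerve yields 9 — a strict improvement.
Only P2 has a strictly profitable deviation.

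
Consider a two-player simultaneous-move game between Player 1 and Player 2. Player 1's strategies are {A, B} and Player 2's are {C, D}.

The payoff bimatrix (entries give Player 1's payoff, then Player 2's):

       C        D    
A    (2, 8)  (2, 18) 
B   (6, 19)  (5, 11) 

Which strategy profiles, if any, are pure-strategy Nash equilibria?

(A, C): Player 1 prefers B (6 > 2); Player 2 prefers D (18 > 8) — not an equilibrium.
(A, D): Player 1 prefers B (5 > 2) — not an equilibrium.
(B, C): Player 1 gets 6 ≥ 2 from A, and Player 2 gets 19 ≥ 11 from D — Nash equilibrium.
(B, D): Player 2 prefers C (19 > 11) — not an equilibrium.

(B, C)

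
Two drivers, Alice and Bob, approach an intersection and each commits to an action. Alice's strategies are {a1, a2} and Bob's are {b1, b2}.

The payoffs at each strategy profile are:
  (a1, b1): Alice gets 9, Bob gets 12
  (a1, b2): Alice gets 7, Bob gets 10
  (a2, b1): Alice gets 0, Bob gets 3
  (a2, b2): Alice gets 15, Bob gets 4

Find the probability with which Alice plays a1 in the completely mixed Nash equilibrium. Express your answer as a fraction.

Let p be the probability that Alice plays a1. In a completely mixed equilibrium, Bob must be indifferent between b1 and b2.
Bob's expected payoff from b1 is 12p + 3(1−p); from b2 it is 10p + 4(1−p).
Setting these equal: 9p + 3 = 6p + 4, so p = 1/3.

1/3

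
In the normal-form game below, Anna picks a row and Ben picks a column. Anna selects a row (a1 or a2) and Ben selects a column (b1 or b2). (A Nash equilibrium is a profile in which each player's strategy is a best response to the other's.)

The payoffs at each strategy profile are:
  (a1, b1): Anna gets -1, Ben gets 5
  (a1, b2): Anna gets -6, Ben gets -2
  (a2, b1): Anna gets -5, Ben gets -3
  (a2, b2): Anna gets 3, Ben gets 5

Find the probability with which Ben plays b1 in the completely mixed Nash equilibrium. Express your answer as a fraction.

Let q be the probability that Ben plays b1. In a completely mixed equilibrium, Anna must be indifferent between a1 and a2.
Anna's expected payoff from a1 is −q − 6(1−q); from a2 it is −5q + 3(1−q).
Setting these equal: 5q − 6 = −8q + 3, so q = 9/13.

9/13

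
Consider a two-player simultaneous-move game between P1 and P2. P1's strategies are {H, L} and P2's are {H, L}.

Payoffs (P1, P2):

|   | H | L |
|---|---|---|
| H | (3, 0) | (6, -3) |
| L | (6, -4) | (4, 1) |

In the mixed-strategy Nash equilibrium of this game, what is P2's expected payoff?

First find p, the probability P1 plays H, from P2's indifference between H and L: −4(1−p) = −3p + (1−p), giving p = 5/8.
Since P2 is indifferent in equilibrium, P2's expected payoff equals the payoff from either column against (5/8, 3/8). Using H: −4(3/8) = -3/2.

-3/2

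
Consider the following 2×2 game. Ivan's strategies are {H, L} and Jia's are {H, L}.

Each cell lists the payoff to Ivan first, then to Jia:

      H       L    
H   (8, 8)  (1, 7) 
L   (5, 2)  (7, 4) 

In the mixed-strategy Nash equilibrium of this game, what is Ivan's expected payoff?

First find y, the probability Jia plays H, from Ivan's indifference between H and L: 8y + (1−y) = 5y + 7(1−y), giving y = 2/3.
Since Ivan is indifferent in equilibrium, Ivan's expected payoff equals the payoff from either row against (2/3, 1/3). Using H: 8(2/3) + (1/3) = 17/3.

17/3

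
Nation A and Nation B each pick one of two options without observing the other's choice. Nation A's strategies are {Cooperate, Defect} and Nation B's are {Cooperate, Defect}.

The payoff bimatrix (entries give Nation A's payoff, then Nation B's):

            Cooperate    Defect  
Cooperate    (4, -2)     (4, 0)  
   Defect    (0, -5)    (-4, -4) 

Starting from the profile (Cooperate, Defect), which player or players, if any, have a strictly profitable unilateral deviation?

Neither

Nation A at (Cooperate, Defect) earns 4; deviating to Defect yields -4 — not better.
Nation B earns 0; deviating to Cooperate yields -2 — not better.
Neither player can strictly improve; the profile is a Nash equilibrium.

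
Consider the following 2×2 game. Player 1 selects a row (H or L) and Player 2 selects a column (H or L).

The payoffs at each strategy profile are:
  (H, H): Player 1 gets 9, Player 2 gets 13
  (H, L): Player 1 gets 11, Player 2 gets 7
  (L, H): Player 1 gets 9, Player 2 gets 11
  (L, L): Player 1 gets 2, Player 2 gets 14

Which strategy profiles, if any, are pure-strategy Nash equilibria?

(H, H): Player 1 gets 9 ≥ 9 from L, and Player 2 gets 13 ≥ 7 from L — Nash equilibrium.
(H, L): Player 2 prefers H (13 > 7) — not an equilibrium.
(L, H): Player 2 prefers L (14 > 11) — not an equilibrium.
(L, L): Player 1 prefers H (11 > 2) — not an equilibrium.

(H, H)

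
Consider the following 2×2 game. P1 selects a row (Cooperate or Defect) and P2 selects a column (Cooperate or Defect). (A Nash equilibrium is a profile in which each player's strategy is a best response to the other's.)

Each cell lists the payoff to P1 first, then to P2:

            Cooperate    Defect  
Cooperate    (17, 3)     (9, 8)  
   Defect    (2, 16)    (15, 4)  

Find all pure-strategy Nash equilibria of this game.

(Cooperate, Cooperate): P2 prefers Defect (8 > 3) — not an equilibrium.
(Cooperate, Defect): P1 prefers Defect (15 > 9) — not an equilibrium.
(Defect, Cooperate): P1 prefers Cooperate (17 > 2) — not an equilibrium.
(Defect, Defect): P2 prefers Cooperate (16 > 4) — not an equilibrium.

none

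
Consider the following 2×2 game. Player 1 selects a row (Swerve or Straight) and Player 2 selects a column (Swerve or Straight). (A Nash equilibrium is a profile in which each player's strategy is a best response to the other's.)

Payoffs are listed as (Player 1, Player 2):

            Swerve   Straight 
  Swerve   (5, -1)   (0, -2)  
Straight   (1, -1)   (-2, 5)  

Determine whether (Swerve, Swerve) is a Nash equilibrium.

At (Swerve, Swerve), Player 1 earns 5; switching to Straight would give 1, so Player 1 has no profitable deviation.
Player 2 earns -1; switching to Straight would give -2, so Player 2 has no profitable deviation.
Neither player can gain by a unilateral deviation, so this profile is a Nash equilibrium.

Yes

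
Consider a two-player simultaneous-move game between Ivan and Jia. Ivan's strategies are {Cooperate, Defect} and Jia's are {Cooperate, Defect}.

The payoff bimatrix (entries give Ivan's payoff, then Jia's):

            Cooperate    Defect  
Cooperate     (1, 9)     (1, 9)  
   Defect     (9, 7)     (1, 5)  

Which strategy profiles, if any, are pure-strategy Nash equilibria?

(Cooperate, Defect) and (Defect, Cooperate)

(Cooperate, Cooperate): Ivan prefers Defect (9 > 1) — not an equilibrium.
(Cooperate, Defect): Ivan gets 1 ≥ 1 from Defect, and Jia gets 9 ≥ 9 from Cooperate — Nash equilibrium.
(Defect, Cooperate): Ivan gets 9 ≥ 1 from Cooperate, and Jia gets 7 ≥ 5 from Defect — Nash equilibrium.
(Defect, Defect): Jia prefers Cooperate (7 > 5) — not an equilibrium.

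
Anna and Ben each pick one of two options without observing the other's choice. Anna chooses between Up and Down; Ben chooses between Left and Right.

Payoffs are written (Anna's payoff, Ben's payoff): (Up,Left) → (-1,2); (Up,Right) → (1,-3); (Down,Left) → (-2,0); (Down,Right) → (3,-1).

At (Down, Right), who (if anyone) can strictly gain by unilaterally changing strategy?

Anna at (Down, Right) earns 3; deviating to Up yields 1 — not better.
Ben earns -1; deviating to Left yields 0 — a strict improvement.
Only Ben has a strictly profitable deviation.

Ben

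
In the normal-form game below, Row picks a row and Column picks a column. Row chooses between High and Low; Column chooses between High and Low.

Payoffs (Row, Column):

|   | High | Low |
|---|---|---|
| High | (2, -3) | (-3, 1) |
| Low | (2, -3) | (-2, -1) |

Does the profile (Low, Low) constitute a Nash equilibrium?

At (Low, Low), Row earns -2; switching to High would give -3, so Row has no profitable deviation.
Column earns -1; switching to High would give -3, so Column has no profitable deviation.
Neither player can gain by a unilateral deviation, so this profile is a Nash equilibrium.

Yes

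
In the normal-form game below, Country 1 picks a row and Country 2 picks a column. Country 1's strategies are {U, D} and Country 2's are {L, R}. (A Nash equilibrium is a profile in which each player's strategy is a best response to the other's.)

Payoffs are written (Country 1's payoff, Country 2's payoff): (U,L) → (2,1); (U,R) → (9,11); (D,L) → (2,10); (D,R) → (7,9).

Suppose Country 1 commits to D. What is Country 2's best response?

Against D, Country 2 earns 10 from L and 9 from R.
So L is the best response.

L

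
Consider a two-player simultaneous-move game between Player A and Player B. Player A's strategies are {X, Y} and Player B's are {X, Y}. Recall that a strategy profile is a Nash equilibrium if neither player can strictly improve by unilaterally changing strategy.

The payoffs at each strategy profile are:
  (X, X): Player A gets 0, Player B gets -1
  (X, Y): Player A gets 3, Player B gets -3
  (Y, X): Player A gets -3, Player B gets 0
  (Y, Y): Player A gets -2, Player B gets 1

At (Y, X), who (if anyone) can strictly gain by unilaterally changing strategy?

Both

Player A at (Y, X) earns -3; deviating to X yields 0 — a strict improvement.
Player B earns 0; deviating to Y yields 1 — a strict improvement.
Both Player A and Player B have strictly profitable deviations.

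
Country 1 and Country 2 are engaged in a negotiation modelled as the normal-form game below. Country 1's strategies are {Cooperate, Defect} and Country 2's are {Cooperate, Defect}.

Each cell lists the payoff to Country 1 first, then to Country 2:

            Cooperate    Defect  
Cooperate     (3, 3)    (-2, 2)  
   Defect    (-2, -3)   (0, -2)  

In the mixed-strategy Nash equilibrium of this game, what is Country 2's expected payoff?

First find x, the probability Country 1 plays Cooperate, from Country 2's indifference between Cooperate and Defect: 3x − 3(1−x) = 2x − 2(1−x), giving x = 1/2.
Since Country 2 is indifferent in equilibrium, Country 2's expected payoff equals the payoff from either column against (1/2, 1/2). Using Cooperate: 3(1/2) − 3(1/2) = 0.

0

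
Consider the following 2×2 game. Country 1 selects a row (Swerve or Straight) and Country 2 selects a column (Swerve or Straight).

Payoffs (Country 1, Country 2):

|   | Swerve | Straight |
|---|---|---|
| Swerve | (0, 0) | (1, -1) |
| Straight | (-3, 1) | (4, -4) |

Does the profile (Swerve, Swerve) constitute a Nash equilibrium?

Yes

At (Swerve, Swerve), Country 1 earns 0; switching to Straight would give -3, so Country 1 has no profitable deviation.
Country 2 earns 0; switching to Straight would give -1, so Country 2 has no profitable deviation.
Neither player can gain by a unilateral deviation, so this profile is a Nash equilibrium.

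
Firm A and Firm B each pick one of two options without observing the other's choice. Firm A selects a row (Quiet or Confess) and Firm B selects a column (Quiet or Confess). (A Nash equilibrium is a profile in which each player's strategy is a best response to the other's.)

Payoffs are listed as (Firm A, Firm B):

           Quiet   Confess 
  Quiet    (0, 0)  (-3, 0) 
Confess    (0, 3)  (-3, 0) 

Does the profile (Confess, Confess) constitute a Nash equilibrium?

At (Confess, Confess), Firm A earns -3; switching to Quiet would give -3, so Firm A has no profitable deviation.
Firm B earns 0; switching to Quiet would give 3, so Firm B would deviate.
Since at least one player can profitably deviate, this is not a Nash equilibrium.

No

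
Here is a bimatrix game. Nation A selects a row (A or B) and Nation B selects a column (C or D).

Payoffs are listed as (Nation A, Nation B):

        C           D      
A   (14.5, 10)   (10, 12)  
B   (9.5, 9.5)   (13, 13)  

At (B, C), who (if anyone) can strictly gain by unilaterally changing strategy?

Both

Nation A at (B, C) earns 9.5; deviating to A yields 14.5 — a strict improvement.
Nation B earns 9.5; deviating to D yields 13 — a strict improvement.
Both Nation A and Nation B have strictly profitable deviations.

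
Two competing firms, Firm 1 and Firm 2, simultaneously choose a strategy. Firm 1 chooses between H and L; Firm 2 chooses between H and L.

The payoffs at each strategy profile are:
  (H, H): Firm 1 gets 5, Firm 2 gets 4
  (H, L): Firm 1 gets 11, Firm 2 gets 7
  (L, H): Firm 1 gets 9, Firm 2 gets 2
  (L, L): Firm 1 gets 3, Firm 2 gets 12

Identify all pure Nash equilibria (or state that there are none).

(H, L)

(H, H): Firm 1 prefers L (9 > 5); Firm 2 prefers L (7 > 4) — not an equilibrium.
(H, L): Firm 1 gets 11 ≥ 3 from L, and Firm 2 gets 7 ≥ 4 from H — Nash equilibrium.
(L, H): Firm 2 prefers L (12 > 2) — not an equilibrium.
(L, L): Firm 1 prefers H (11 > 3) — not an equilibrium.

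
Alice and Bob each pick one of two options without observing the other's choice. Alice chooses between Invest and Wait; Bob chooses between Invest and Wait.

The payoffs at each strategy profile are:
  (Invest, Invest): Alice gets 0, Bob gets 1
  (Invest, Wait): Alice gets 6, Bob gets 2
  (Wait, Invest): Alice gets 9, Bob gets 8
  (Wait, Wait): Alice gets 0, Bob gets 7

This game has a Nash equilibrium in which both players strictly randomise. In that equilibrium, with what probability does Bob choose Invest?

2/5

Let y be the probability that Bob plays Invest. In a completely mixed equilibrium, Alice must be indifferent between Invest and Wait.
Alice's expected payoff from Invest is 6(1−y); from Wait it is 9y.
Setting these equal: −6y + 6 = 9y, so y = 2/5.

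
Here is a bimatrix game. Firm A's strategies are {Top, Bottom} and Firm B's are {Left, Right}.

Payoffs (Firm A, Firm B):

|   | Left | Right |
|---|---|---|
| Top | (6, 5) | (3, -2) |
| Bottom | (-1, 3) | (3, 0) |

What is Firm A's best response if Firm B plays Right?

Against Right, Firm A earns 3 from Top and 3 from Bottom.
So either strategy is a best response.

either — both Top and Bottom are best responses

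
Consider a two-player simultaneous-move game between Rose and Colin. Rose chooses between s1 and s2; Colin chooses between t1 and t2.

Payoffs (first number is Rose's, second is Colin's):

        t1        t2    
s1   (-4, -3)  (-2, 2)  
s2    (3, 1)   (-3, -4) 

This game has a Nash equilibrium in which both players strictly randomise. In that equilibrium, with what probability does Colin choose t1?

1/8

Let q be the probability that Colin plays t1. In a completely mixed equilibrium, Rose must be indifferent between s1 and s2.
Rose's expected payoff from s1 is −4q − 2(1−q); from s2 it is 3q − 3(1−q).
Setting these equal: −2q − 2 = 6q − 3, so q = 1/8.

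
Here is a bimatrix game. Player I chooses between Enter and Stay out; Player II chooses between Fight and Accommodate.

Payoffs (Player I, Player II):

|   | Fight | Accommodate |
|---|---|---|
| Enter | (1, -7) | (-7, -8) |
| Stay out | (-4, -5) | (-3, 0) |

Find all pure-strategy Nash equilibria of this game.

(Enter, Fight): Player I gets 1 ≥ -4 from Stay out, and Player II gets -7 ≥ -8 from Accommodate — Nash equilibrium.
(Enter, Accommodate): Player I prefers Stay out (-3 > -7); Player II prefers Fight (-7 > -8) — not an equilibrium.
(Stay out, Fight): Player I prefers Enter (1 > -4); Player II prefers Accommodate (0 > -5) — not an equilibrium.
(Stay out, Accommodate): Player I gets -3 ≥ -7 from Enter, and Player II gets 0 ≥ -5 from Fight — Nash equilibrium.

(Enter, Fight) and (Stay out, Accommodate)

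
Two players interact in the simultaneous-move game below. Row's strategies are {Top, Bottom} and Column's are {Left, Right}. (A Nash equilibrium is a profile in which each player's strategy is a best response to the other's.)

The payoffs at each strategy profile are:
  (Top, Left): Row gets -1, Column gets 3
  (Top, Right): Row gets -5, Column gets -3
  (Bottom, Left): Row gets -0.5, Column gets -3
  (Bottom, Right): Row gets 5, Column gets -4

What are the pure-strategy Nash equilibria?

(Top, Left): Row prefers Bottom (-0.5 > -1) — not an equilibrium.
(Top, Right): Row prefers Bottom (5 > -5); Column prefers Left (3 > -3) — not an equilibrium.
(Bottom, Left): Row gets -0.5 ≥ -1 from Top, and Column gets -3 ≥ -4 from Right — Nash equilibrium.
(Bottom, Right): Column prefers Left (-3 > -4) — not an equilibrium.

(Bottom, Left)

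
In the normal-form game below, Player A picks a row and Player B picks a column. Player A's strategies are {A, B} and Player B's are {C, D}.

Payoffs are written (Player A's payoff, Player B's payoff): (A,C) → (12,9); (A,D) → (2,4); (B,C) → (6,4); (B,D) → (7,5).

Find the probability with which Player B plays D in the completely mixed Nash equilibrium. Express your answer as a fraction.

Let q be the probability that Player B plays C. In a completely mixed equilibrium, Player A must be indifferent between A and B.
Player A's expected payoff from A is 12q + 2(1−q); from B it is 6q + 7(1−q).
Setting these equal: 10q + 2 = −q + 7, so q = 5/11.
Therefore Player B plays D with probability 1 − 5/11 = 6/11.

6/11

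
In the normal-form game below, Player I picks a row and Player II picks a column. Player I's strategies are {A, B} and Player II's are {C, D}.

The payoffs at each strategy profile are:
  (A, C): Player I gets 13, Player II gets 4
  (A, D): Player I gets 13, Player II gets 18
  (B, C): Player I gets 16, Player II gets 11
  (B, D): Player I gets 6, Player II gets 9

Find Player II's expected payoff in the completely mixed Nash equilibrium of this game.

First find p, the probability Player I plays A, from Player II's indifference between C and D: 4p + 11(1−p) = 18p + 9(1−p), giving p = 1/8.
Since Player II is indifferent in equilibrium, Player II's expected payoff equals the payoff from either column against (1/8, 7/8). Using C: 4(1/8) + 11(7/8) = 81/8.

81/8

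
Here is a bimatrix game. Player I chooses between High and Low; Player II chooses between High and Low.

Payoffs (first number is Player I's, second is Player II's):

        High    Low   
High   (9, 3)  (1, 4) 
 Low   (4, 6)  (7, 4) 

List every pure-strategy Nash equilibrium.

(High, High): Player II prefers Low (4 > 3) — not an equilibrium.
(High, Low): Player I prefers Low (7 > 1) — not an equilibrium.
(Low, High): Player I prefers High (9 > 4) — not an equilibrium.
(Low, Low): Player II prefers High (6 > 4) — not an equilibrium.

none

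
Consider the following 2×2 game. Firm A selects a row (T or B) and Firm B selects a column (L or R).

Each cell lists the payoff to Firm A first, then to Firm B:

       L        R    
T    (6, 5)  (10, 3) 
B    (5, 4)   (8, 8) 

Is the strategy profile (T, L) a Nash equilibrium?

Yes

At (T, L), Firm A earns 6; switching to B would give 5, so Firm A has no profitable deviation.
Firm B earns 5; switching to R would give 3, so Firm B has no profitable deviation.
Neither player can gain by a unilateral deviation, so this profile is a Nash equilibrium.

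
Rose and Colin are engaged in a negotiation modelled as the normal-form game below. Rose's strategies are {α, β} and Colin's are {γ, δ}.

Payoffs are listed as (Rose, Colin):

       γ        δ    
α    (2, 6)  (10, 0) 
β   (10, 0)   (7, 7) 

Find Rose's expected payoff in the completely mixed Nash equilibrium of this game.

86/11

First find q, the probability Colin plays γ, from Rose's indifference between α and β: 2q + 10(1−q) = 10q + 7(1−q), giving q = 3/11.
Since Rose is indifferent in equilibrium, Rose's expected payoff equals the payoff from either row against (3/11, 8/11). Using α: 2(3/11) + 10(8/11) = 86/11.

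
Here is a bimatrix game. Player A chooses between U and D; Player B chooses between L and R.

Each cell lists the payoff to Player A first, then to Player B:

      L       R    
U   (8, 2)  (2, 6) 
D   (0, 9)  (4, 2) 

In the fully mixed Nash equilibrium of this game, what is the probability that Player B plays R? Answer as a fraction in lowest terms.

Let c be the probability that Player B plays L. In a completely mixed equilibrium, Player A must be indifferent between U and D.
Player A's expected payoff from U is 8c + 2(1−c); from D it is 4(1−c).
Setting these equal: 6c + 2 = −4c + 4, so c = 1/5.
Therefore Player B plays R with probability 1 − 1/5 = 4/5.

4/5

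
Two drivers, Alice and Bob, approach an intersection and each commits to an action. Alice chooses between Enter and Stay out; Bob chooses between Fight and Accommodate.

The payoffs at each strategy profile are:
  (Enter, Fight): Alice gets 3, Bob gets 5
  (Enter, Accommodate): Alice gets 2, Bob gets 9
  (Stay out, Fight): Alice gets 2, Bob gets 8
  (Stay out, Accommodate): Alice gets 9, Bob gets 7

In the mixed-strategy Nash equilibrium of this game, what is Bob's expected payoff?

37/5

First find p, the probability Alice plays Enter, from Bob's indifference between Fight and Accommodate: 5p + 8(1−p) = 9p + 7(1−p), giving p = 1/5.
Since Bob is indifferent in equilibrium, Bob's expected payoff equals the payoff from either column against (1/5, 4/5). Using Fight: 5(1/5) + 8(4/5) = 37/5.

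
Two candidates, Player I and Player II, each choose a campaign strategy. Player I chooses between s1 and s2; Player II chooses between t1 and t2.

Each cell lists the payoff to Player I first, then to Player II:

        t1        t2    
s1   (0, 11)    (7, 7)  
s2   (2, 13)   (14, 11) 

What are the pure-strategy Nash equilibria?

(s2, t1)

(s1, t1): Player I prefers s2 (2 > 0) — not an equilibrium.
(s1, t2): Player I prefers s2 (14 > 7); Player II prefers t1 (11 > 7) — not an equilibrium.
(s2, t1): Player I gets 2 ≥ 0 from s1, and Player II gets 13 ≥ 11 from t2 — Nash equilibrium.
(s2, t2): Player II prefers t1 (13 > 11) — not an equilibrium.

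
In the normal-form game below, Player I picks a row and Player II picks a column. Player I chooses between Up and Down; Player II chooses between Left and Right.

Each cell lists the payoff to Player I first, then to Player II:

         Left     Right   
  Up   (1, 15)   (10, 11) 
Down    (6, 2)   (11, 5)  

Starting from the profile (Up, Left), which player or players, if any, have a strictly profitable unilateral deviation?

Player I

Player I at (Up, Left) earns 1; deviating to Down yields 6 — a strict improvement.
Player II earns 15; deviating to Right yields 11 — not better.
Only Player I has a strictly profitable deviation.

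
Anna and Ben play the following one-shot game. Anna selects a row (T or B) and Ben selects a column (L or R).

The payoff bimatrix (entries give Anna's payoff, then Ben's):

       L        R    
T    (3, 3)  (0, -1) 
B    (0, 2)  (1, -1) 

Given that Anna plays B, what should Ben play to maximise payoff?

L

Against B, Ben earns 2 from L and -1 from R.
So L is the best response.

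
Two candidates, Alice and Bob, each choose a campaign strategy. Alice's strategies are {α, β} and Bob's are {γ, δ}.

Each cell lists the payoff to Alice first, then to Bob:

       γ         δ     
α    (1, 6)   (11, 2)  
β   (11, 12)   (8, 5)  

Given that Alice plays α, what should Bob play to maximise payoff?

γ

Against α, Bob earns 6 from γ and 2 from δ.
So γ is the best response.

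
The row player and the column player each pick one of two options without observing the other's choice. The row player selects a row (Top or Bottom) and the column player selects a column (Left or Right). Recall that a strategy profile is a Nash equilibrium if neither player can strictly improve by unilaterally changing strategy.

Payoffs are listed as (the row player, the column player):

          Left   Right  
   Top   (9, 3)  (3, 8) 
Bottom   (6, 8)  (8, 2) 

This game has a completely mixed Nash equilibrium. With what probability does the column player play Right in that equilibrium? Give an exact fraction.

3/8

Let c be the probability that the column player plays Left. In a completely mixed equilibrium, the row player must be indifferent between Top and Bottom.
The row player's expected payoff from Top is 9c + 3(1−c); from Bottom it is 6c + 8(1−c).
Setting these equal: 6c + 3 = −2c + 8, so c = 5/8.
Therefore the column player plays Right with probability 1 − 5/8 = 3/8.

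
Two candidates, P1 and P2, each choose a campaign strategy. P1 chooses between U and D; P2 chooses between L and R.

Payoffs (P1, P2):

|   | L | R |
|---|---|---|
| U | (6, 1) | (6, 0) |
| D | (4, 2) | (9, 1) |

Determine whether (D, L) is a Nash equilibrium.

At (D, L), P1 earns 4; switching to U would give 6, so P1 would deviate.
P2 earns 2; switching to R would give 1, so P2 has no profitable deviation.
Since at least one player can profitably deviate, this is not a Nash equilibrium.

No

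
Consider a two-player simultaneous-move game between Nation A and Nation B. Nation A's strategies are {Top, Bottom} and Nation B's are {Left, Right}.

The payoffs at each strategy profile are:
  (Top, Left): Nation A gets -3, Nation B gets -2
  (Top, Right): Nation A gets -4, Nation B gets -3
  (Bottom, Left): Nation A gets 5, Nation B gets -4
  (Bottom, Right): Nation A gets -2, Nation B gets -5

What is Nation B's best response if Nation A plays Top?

Against Top, Nation B earns -2 from Left and -3 from Right.
So Left is the best response.

Left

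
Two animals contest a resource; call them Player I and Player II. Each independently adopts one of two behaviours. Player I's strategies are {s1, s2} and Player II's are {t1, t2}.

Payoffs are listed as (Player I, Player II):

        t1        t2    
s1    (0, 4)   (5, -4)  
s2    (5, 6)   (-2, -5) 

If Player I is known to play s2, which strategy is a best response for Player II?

t1

Against s2, Player II earns 6 from t1 and -5 from t2.
So t1 is the best response.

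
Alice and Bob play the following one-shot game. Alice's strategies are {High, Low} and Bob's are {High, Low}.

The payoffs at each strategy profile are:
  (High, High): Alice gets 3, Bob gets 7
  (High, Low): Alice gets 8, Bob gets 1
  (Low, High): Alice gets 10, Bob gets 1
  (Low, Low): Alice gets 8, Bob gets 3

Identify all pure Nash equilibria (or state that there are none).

(High, High): Alice prefers Low (10 > 3) — not an equilibrium.
(High, Low): Bob prefers High (7 > 1) — not an equilibrium.
(Low, High): Bob prefers Low (3 > 1) — not an equilibrium.
(Low, Low): Alice gets 8 ≥ 8 from High, and Bob gets 3 ≥ 1 from High — Nash equilibrium.

(Low, Low)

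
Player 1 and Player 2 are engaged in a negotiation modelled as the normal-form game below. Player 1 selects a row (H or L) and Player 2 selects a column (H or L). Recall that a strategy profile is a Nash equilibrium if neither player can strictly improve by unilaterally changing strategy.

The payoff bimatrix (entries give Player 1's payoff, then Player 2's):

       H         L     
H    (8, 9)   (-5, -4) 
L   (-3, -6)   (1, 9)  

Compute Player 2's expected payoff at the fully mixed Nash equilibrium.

57/28

First find x, the probability Player 1 plays H, from Player 2's indifference between H and L: 9x − 6(1−x) = −4x + 9(1−x), giving x = 15/28.
Since Player 2 is indifferent in equilibrium, Player 2's expected payoff equals the payoff from either column against (15/28, 13/28). Using H: 9(15/28) − 6(13/28) = 57/28.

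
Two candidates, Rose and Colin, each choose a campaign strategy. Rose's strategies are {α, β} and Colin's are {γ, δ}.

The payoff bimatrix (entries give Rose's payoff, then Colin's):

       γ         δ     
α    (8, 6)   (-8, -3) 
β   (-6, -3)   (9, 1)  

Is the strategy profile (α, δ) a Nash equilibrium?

No

At (α, δ), Rose earns -8; switching to β would give 9, so Rose would deviate.
Colin earns -3; switching to γ would give 6, so Colin would deviate.
Since at least one player can profitably deviate, this is not a Nash equilibrium.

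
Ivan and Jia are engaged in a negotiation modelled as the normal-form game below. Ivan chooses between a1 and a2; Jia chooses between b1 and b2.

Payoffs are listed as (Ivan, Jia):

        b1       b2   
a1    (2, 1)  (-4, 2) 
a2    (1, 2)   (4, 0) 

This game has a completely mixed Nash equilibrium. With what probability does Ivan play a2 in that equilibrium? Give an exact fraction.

1/3

Let p be the probability that Ivan plays a1. In a completely mixed equilibrium, Jia must be indifferent between b1 and b2.
Jia's expected payoff from b1 is p + 2(1−p); from b2 it is 2p.
Setting these equal: −p + 2 = 2p, so p = 2/3.
Therefore Ivan plays a2 with probability 1 − 2/3 = 1/3.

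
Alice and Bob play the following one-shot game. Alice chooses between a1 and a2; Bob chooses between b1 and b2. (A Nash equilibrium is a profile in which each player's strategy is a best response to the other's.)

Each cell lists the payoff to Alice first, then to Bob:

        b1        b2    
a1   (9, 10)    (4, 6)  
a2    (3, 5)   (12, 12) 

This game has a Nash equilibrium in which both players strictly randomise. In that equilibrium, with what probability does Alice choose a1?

Let p be the probability that Alice plays a1. In a completely mixed equilibrium, Bob must be indifferent between b1 and b2.
Bob's expected payoff from b1 is 10p + 5(1−p); from b2 it is 6p + 12(1−p).
Setting these equal: 5p + 5 = −6p + 12, so p = 7/11.

7/11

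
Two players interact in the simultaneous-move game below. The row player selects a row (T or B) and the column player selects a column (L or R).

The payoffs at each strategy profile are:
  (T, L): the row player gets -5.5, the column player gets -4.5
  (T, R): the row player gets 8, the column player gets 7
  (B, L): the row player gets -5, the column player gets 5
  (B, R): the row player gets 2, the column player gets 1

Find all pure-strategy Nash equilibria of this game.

(T, R) and (B, L)

(T, L): the row player prefers B (-5 > -5.5); the column player prefers R (7 > -4.5) — not an equilibrium.
(T, R): the row player gets 8 ≥ 2 from B, and the column player gets 7 ≥ -4.5 from L — Nash equilibrium.
(B, L): the row player gets -5 ≥ -5.5 from T, and the column player gets 5 ≥ 1 from R — Nash equilibrium.
(B, R): the row player prefers T (8 > 2); the column player prefers L (5 > 1) — not an equilibrium.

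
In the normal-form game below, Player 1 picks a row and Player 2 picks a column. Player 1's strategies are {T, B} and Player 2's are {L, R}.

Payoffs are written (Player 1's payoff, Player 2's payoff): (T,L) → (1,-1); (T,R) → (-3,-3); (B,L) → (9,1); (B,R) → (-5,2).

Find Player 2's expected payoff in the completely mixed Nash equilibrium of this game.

First find x, the probability Player 1 plays T, from Player 2's indifference between L and R: −x + (1−x) = −3x + 2(1−x), giving x = 1/3.
Since Player 2 is indifferent in equilibrium, Player 2's expected payoff equals the payoff from either column against (1/3, 2/3). Using L: −(1/3) + (2/3) = 1/3.

1/3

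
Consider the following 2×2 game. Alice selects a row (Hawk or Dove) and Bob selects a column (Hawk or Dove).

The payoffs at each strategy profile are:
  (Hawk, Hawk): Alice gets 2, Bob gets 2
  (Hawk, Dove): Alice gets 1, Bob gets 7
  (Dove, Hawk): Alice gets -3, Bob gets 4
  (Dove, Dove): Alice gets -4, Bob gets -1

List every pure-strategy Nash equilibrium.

(Hawk, Hawk): Bob prefers Dove (7 > 2) — not an equilibrium.
(Hawk, Dove): Alice gets 1 ≥ -4 from Dove, and Bob gets 7 ≥ 2 from Hawk — Nash equilibrium.
(Dove, Hawk): Alice prefers Hawk (2 > -3) — not an equilibrium.
(Dove, Dove): Alice prefers Hawk (1 > -4); Bob prefers Hawk (4 > -1) — not an equilibrium.

(Hawk, Dove)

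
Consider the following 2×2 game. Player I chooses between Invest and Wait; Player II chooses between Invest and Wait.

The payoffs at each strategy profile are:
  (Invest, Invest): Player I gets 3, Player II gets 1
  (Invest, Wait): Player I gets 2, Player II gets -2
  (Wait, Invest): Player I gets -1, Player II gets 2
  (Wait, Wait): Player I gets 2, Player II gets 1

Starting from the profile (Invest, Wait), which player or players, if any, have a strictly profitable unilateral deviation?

Player II

Player I at (Invest, Wait) earns 2; deviating to Wait yields 2 — not better.
Player II earns -2; deviating to Invest yields 1 — a strict improvement.
Only Player II has a strictly profitable deviation.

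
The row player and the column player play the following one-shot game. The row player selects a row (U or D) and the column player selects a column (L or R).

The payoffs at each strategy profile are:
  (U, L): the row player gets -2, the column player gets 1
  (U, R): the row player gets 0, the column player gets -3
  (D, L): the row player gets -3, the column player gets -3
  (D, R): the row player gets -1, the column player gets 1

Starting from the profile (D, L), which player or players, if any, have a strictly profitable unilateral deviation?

The row player at (D, L) earns -3; deviating to U yields -2 — a strict improvement.
The column player earns -3; deviating to R yields 1 — a strict improvement.
Both the row player and the column player have strictly profitable deviations.

Both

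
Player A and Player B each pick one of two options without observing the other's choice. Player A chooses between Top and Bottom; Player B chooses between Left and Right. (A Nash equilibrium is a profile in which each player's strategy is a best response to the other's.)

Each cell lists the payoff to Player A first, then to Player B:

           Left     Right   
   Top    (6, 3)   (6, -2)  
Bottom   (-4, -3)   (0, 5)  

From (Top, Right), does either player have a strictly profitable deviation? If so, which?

Player A at (Top, Right) earns 6; deviating to Bottom yields 0 — not better.
Player B earns -2; deviating to Left yields 3 — a strict improvement.
Only Player B has a strictly profitable deviation.

Player B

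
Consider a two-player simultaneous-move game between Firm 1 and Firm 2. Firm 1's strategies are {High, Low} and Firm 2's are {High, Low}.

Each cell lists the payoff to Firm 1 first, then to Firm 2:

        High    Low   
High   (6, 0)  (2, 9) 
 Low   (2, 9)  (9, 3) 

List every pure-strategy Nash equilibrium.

(High, High): Firm 2 prefers Low (9 > 0) — not an equilibrium.
(High, Low): Firm 1 prefers Low (9 > 2) — not an equilibrium.
(Low, High): Firm 1 prefers High (6 > 2) — not an equilibrium.
(Low, Low): Firm 2 prefers High (9 > 3) — not an equilibrium.

none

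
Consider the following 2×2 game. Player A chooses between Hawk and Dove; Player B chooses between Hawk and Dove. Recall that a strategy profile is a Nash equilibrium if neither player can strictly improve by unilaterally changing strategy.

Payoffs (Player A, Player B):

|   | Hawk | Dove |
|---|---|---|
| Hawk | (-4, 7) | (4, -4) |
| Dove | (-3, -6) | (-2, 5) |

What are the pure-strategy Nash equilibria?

(Hawk, Hawk): Player A prefers Dove (-3 > -4) — not an equilibrium.
(Hawk, Dove): Player B prefers Hawk (7 > -4) — not an equilibrium.
(Dove, Hawk): Player B prefers Dove (5 > -6) — not an equilibrium.
(Dove, Dove): Player A prefers Hawk (4 > -2) — not an equilibrium.

none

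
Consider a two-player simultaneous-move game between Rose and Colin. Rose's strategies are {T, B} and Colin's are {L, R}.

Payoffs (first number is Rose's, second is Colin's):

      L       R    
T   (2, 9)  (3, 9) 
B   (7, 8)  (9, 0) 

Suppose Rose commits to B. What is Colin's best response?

Against B, Colin earns 8 from L and 0 from R.
So L is the best response.

L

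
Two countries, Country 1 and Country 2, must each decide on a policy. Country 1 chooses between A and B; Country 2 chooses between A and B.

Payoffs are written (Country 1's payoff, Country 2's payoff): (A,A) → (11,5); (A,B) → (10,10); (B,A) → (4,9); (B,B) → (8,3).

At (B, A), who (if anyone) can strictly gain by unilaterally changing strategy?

Country 1

Country 1 at (B, A) earns 4; deviating to A yields 11 — a strict improvement.
Country 2 earns 9; deviating to B yields 3 — not better.
Only Country 1 has a strictly profitable deviation.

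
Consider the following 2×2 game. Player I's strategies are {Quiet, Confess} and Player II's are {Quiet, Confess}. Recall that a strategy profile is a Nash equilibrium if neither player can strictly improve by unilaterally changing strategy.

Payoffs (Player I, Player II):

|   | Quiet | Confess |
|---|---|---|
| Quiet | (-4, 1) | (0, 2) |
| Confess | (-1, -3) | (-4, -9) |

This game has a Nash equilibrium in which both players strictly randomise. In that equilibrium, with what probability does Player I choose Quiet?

6/7

Let r be the probability that Player I plays Quiet. In a completely mixed equilibrium, Player II must be indifferent between Quiet and Confess.
Player II's expected payoff from Quiet is r − 3(1−r); from Confess it is 2r − 9(1−r).
Setting these equal: 4r − 3 = 11r − 9, so r = 6/7.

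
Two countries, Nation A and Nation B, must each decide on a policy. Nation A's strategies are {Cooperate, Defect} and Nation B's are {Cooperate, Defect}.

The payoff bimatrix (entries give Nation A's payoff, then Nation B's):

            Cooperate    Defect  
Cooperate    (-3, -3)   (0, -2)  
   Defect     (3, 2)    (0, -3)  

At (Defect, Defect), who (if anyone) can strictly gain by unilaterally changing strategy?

Nation A at (Defect, Defect) earns 0; deviating to Cooperate yields 0 — not better.
Nation B earns -3; deviating to Cooperate yields 2 — a strict improvement.
Only Nation B has a strictly profitable deviation.

Nation B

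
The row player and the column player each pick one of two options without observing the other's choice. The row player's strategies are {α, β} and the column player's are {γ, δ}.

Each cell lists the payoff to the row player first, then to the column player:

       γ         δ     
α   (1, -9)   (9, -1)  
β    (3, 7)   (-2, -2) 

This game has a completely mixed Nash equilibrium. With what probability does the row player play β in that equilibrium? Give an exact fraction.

8/17

Let r be the probability that the row player plays α. In a completely mixed equilibrium, the column player must be indifferent between γ and δ.
The column player's expected payoff from γ is −9r + 7(1−r); from δ it is −r − 2(1−r).
Setting these equal: −16r + 7 = r − 2, so r = 9/17.
Therefore the row player plays β with probability 1 − 9/17 = 8/17.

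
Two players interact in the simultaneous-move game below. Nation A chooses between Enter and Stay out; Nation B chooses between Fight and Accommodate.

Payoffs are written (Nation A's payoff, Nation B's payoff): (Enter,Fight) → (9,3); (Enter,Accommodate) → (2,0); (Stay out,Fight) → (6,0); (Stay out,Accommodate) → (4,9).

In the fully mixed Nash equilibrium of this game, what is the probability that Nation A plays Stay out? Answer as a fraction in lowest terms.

Let x be the probability that Nation A plays Enter. In a completely mixed equilibrium, Nation B must be indifferent between Fight and Accommodate.
Nation B's expected payoff from Fight is 3x; from Accommodate it is 9(1−x).
Setting these equal: 3x = −9x + 9, so x = 3/4.
Therefore Nation A plays Stay out with probability 1 − 3/4 = 1/4.

1/4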